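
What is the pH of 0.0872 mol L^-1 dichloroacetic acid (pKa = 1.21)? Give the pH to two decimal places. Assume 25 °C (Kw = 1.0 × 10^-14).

Cl2CHCOOH ⇌ Cl2CHCOO- + H+
Ka = 10^(−1.21) = 6.17 × 10^-2
Let x = [H+] at equilibrium. Ka = x²/(0.0872 − x).
The 5% rule fails; solving x² + Ka·x − Ka·C₀ = 0 exactly:
x = (−Ka + √(Ka² + 4·Ka·C₀))/2 = 4.87 × 10^-2 M
pH = −log[H+] = −log(4.87 × 10^-2) = 1.31

pH = 1.31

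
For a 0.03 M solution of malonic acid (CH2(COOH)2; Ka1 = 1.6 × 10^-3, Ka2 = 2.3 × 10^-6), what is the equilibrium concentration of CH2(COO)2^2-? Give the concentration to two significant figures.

First ionization gives [H+] ≈ [CH2(COOH)COO-] = 6.17 × 10^-3 M.
Second step: Ka2 = [H+][CH2(COO)2^2-]/[CH2(COOH)COO-] ≈ [CH2(COO)2^2-] (since [H+] ≈ [CH2(COOH)COO-]).
So [CH2(COO)2^2-] ≈ Ka2.

2.3 × 10^-6 M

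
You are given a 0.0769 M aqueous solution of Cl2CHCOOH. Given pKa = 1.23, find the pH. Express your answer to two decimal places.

pH = 1.36

Cl2CHCOOH ⇌ Cl2CHCOO- + H+
Ka = 10^(−1.23) = 5.89 × 10^-2
Let x = [H+] at equilibrium. Ka = x²/(0.0769 − x).
x is not negligible relative to C₀; solve x² + 0.0589·x − 0.00453 = 0.
x = [−0.0589 + √(0.0589² + 0.0181)]/2 = 4.40 × 10^-2 M
pH = −log[H+] = −log(4.40 × 10^-2) = 1.36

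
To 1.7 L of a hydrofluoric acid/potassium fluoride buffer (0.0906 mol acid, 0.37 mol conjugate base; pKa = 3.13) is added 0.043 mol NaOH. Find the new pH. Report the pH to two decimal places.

OH- converts HF to F-: HF → 0.0476 mol, F- → 0.413 mol.
pH = pKa + log(n_F-/n_HF) = 3.13 + log(0.413/0.0476) = 3.13 + (+0.938)

pH = 4.07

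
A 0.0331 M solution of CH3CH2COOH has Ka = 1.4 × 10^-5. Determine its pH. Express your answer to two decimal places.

CH3CH2COOH ⇌ CH3CH2COO- + H+
Let x = [H+] at equilibrium. Ka = x²/(0.0331 − x).
Since Ka ≪ C₀, x ≈ √(Ka·C₀) = 6.81 × 10^-4 M.
Check: 2.1% ionized — well under 5%, approximation valid.
pH = −log(6.81 × 10^-4) = 3.17

pH = 3.17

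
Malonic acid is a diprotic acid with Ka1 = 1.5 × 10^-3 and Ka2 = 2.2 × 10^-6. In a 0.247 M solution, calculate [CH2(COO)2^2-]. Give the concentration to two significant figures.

First ionization gives [H+] ≈ [CH2(COOH)COO-] = 1.85 × 10^-2 M.
Second step: Ka2 = [H+][CH2(COO)2^2-]/[CH2(COOH)COO-] ≈ [CH2(COO)2^2-] (since [H+] ≈ [CH2(COOH)COO-]).
So [CH2(COO)2^2-] ≈ Ka2.

2.2 × 10^-6 M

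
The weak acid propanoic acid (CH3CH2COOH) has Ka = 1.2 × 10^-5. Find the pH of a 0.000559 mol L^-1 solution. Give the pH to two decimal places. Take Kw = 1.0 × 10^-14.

pH = 4.12

CH3CH2COOH ⇌ CH3CH2COO- + H+
Let x = [H+] at equilibrium. Ka = x²/(0.000559 − x).
x is not negligible relative to C₀; solve x² + 1.2e-05·x − 6.71e-09 = 0.
x = [−1.2e-05 + √(1.2e-05² + 2.68e-08)]/2 = 7.61 × 10^-5 M
pH = −log(7.61 × 10^-5) = 4.12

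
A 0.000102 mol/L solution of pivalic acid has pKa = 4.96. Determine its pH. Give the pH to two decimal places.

pH = 4.55

(CH3)3CCOOH ⇌ (CH3)3CCOO- + H+
Ka = 10^(−4.96) = 1.10 × 10^-5
From the ICE table, Ka = x²/(0.000102 − x) = 1.10 × 10^-5.
The 5% rule fails; solving x² + Ka·x − Ka·C₀ = 0 exactly:
x = (−Ka + √(Ka² + 4·Ka·C₀))/2 = 2.84 × 10^-5 M
pH = −log[H+] = −log(2.84 × 10^-5) = 4.55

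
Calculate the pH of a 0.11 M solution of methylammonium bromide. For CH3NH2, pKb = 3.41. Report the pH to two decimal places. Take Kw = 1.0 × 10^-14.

pH = 5.77

CH3NH3+ is the conjugate acid of the weak base CH3NH2.
Kb = 10^(−3.41) = 3.89 × 10^-4
Ka = Kw/Kb = 1.0×10^-14 / 3.89 × 10^-4 = 2.57 × 10^-11
Let x = [H+] at equilibrium. Ka = x²/(0.11 − x).
Since Ka ≪ C₀, x ≈ √(Ka·C₀) = 1.68 × 10^-6 M.
(x/C₀ = 0.0015% < 5%, so the approximation holds.)
pH = −log[H+] = −log(1.68 × 10^-6) = 5.77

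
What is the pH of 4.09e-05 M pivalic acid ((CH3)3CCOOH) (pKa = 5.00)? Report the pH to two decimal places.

pH = 4.80

(CH3)3CCOOH ⇌ (CH3)3CCOO- + H+
Ka = 10^(−5.00) = 1.00 × 10^-5
Ka = [H+]²/(4.09e-05 − [H+]) = 1.00 × 10^-5
[H+] is not negligible relative to C₀; solve [H+]² + 1e-05·[H+] − 4.09e-10 = 0.
[H+] = [−1e-05 + √(1e-05² + 1.64e-09)]/2 = 1.58 × 10^-5 M
pH = −log[H+] = −log(1.58 × 10^-5) = 4.80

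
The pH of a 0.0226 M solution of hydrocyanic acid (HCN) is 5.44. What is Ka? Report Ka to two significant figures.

[H+] = 10^(-5.44) = 3.63 × 10^-6 M
At equilibrium [HA] = 0.0226 − 3.63 × 10^-6 = 2.26 × 10^-2 M
Ka = [H+][A-]/[HA] = (3.63 × 10^-6)² / 2.26 × 10^-2 = 5.8 × 10^-10

Ka = 5.8 × 10^-10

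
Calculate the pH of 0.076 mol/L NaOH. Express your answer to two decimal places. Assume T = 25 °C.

pH = 12.88

NaOH is a strong base; [OH-] = 0.076 M.
pOH = -log(0.076) = 1.12
pH = 14.00 - 1.12 = 12.88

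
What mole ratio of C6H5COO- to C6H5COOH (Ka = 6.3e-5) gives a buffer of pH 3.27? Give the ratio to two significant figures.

ratio = 0.12

pKa = -log(6.3 × 10^-5) = 4.201
pH = pKa + log(r) ⇒ log(r) = 3.27 − 4.201 = -0.931
r = [C6H5COO-]/[C6H5COOH] = 10^(-0.931) = 0.117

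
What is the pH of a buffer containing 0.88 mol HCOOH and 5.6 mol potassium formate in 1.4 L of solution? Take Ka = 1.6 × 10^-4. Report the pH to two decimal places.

pKa = −log(1.6 × 10^-4) = 3.796
pH = pKa + log([A⁻]/[HA]) = 3.796 + log(5.6/0.88)
pH = 3.796 + (+0.804) = 4.60

pH = 4.60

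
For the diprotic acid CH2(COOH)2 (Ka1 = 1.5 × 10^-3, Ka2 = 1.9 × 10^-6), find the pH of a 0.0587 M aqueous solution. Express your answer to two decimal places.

Since Ka1 ≫ Ka2, the first ionization dominates [H+].
Ka1 = x²/(0.0587 − x) = 1.5 × 10^-3
Solving the quadratic: x = (−Ka1 + √(Ka1² + 4·Ka1·C₀))/2 = 8.66 × 10^-3 M
pH = −log(8.66 × 10^-3) = 2.06

pH = 2.06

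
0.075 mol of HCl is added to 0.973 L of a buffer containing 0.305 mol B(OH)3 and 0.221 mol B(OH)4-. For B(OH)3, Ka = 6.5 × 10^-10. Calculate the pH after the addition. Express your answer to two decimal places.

Added H+ converts B(OH)4- to B(OH)3: B(OH)3 → 0.38 mol, B(OH)4- → 0.146 mol.
pKa = −log(6.5 × 10^-10) = 9.187
Henderson–Hasselbalch with mole ratio 0.146/0.38: pH = 9.187 + (-0.415)

pH = 8.77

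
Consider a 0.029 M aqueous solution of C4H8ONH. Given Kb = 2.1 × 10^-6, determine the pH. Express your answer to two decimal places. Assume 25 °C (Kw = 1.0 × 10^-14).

C4H8ONH + H2O ⇌ C4H8ONH2+ + OH-
From the ICE table, Kb = [OH-]²/(0.029 − [OH-]) = 2.1 × 10^-6.
Since Kb ≪ C₀, [OH-] ≈ √(Kb·C₀) = 2.47 × 10^-4 M.
Check: 0.85% ionized — well under 5%, approximation valid.
pOH = 3.61, so pH = 14.00 − pOH = 10.39

pH = 10.39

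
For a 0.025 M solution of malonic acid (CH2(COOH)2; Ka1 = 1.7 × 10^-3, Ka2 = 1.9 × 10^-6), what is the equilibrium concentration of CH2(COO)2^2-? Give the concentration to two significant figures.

1.9 × 10^-6 M

First ionization gives [H+] ≈ [CH2(COOH)COO-] = 5.72 × 10^-3 M.
Second step: Ka2 = [H+][CH2(COO)2^2-]/[CH2(COOH)COO-] ≈ [CH2(COO)2^2-] (since [H+] ≈ [CH2(COOH)COO-]).
So [CH2(COO)2^2-] ≈ Ka2.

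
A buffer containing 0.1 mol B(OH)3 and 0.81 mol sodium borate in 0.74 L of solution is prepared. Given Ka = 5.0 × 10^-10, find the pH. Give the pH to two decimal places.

pH = 10.21

pKa = −log(5.0 × 10^-10) = 9.301
Using pH = pKa + log([base]/[acid]) with [base]/[acid] = 0.81/0.1:
pH = 9.301 + (+0.908) = 10.21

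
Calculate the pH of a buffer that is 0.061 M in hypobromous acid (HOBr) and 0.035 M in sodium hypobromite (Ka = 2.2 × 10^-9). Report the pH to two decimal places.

pH = 8.42

pKa = −log(2.2 × 10^-9) = 8.658
Henderson–Hasselbalch: pH = pKa + log([OBr-]/[HOBr]) = 8.658 + log(0.035/0.061)
pH = 8.658 + (-0.241) = 8.42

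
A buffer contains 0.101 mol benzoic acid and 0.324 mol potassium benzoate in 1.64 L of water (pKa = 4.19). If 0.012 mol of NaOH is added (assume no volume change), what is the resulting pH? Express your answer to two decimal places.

After neutralization: n(C6H5COOH) = 0.089 mol, n(C6H5COO-) = 0.336 mol.
pH = pKa + log([A⁻]/[HA]) = 4.19 + log(0.336/0.089) = 4.19 +0.577

pH = 4.77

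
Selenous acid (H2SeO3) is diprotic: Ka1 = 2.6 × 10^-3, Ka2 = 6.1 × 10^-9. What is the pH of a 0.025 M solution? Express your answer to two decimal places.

pH = 2.16

Since Ka1 ≫ Ka2, the first ionization dominates [H+].
Ka1 = x²/(0.025 − x) = 2.6 × 10^-3
Solving the quadratic: x = (−Ka1 + √(Ka1² + 4·Ka1·C₀))/2 = 6.87 × 10^-3 M
pH = −log(6.87 × 10^-3) = 2.16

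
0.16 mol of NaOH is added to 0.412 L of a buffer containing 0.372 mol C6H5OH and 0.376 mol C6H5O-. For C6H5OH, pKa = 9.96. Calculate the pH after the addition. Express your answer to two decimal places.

pH = 10.36

OH- converts C6H5OH to C6H5O-: C6H5OH → 0.212 mol, C6H5O- → 0.536 mol.
Henderson–Hasselbalch with mole ratio 0.536/0.212: pH = 9.96 + (+0.403)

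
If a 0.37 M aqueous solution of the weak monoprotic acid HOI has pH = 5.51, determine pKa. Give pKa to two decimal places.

pKa = 10.59

[H+] = 10^(-5.51) = 3.09 × 10^-6 M
At equilibrium [HA] = 0.37 − 3.09 × 10^-6 = 3.70 × 10^-1 M
Ka = [H+][A-]/[HA] = (3.09 × 10^-6)² / 3.70 × 10^-1 = 2.58 × 10^-11
pKa = -log(2.58 × 10^-11) = 10.59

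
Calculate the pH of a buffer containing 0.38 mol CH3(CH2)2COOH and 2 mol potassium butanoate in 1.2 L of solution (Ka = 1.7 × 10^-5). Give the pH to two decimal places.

pH = 5.49

pKa = −log(1.7 × 10^-5) = 4.770
Henderson–Hasselbalch: pH = pKa + log([CH3(CH2)2COO-]/[CH3(CH2)2COOH]) = 4.770 + log(2/0.38)
pH = 4.770 + (+0.721) = 5.49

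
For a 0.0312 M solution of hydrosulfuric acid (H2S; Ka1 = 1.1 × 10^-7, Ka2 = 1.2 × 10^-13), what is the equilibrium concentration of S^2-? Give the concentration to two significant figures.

1.2 × 10^-13 M

First ionization gives [H+] ≈ [HS-] = 5.86 × 10^-5 M.
Second step: Ka2 = [H+][S^2-]/[HS-] ≈ [S^2-] (since [H+] ≈ [HS-]).
So [S^2-] ≈ Ka2.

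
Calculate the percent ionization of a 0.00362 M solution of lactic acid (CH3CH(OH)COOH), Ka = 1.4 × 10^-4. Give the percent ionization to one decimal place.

CH3CH(OH)COOH ⇌ CH3CH(OH)COO- + H+; let x = [H+] at equilibrium.
Solve x² + 0.00014x − 5.07e-07 = 0 → x = 6.45 × 10^-4 M
% ionization = x/C₀ × 100% = 6.45 × 10^-4/0.00362 × 100% = 17.8%

17.8%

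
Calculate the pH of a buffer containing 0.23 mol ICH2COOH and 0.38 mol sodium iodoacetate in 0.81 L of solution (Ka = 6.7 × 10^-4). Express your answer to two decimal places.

pH = 3.39

pKa = −log(6.7 × 10^-4) = 3.174
Henderson–Hasselbalch: pH = pKa + log([ICH2COO-]/[ICH2COOH]) = 3.174 + log(0.38/0.23)
pH = 3.174 + (+0.218) = 3.39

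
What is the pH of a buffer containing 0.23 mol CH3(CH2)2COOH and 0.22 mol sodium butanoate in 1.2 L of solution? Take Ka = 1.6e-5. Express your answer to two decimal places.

pKa = −log(1.6 × 10^-5) = 4.796
pH = pKa + log([A⁻]/[HA]) = 4.796 + log(0.22/0.23)
pH = 4.796 + (-0.019) = 4.78

pH = 4.78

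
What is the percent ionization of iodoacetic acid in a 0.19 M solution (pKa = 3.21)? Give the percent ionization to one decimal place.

5.5%

ICH2COOH ⇌ ICH2COO- + H+; let x = [H+] at equilibrium.
Ka = 10^(−3.21) = 6.17 × 10^-4
Solve x² + 0.000617x − 0.000117 = 0 → x = 1.05 × 10^-2 M
Fraction ionized = 1.05 × 10^-2 / 0.19 = 0.0553 → 5.5%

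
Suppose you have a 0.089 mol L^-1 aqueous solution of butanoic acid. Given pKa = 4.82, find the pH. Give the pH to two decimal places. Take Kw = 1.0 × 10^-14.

pH = 2.94

CH3(CH2)2COOH ⇌ CH3(CH2)2COO- + H+
Ka = 10^(−4.82) = 1.51 × 10^-5
Let x = [H+] at equilibrium. Ka = x²/(0.089 − x).
Neglecting x in the denominator: x = √(1.51 × 10^-5 × 0.089) = 1.16 × 10^-3 M
pH = −log(1.16 × 10^-3) = 2.94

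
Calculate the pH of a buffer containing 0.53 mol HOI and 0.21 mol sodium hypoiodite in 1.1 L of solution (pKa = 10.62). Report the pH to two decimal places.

pH = 10.22

pH = pKa + log([A⁻]/[HA]) = 10.62 + log(0.21/0.53)
pH = 10.62 + (-0.402) = 10.22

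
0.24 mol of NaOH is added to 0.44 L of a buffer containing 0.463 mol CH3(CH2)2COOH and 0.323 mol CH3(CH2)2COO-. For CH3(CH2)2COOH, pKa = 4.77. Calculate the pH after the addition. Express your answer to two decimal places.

pH = 5.17

OH- converts CH3(CH2)2COOH to CH3(CH2)2COO-: CH3(CH2)2COOH → 0.223 mol, CH3(CH2)2COO- → 0.563 mol.
Henderson–Hasselbalch with mole ratio 0.563/0.223: pH = 4.77 + (+0.402)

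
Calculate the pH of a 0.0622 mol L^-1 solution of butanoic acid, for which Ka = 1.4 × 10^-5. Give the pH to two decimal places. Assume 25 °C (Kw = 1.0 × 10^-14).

CH3(CH2)2COOH ⇌ CH3(CH2)2COO- + H+
Let x = [H+] at equilibrium. Ka = x²/(0.0622 − x).
Assume x ≪ 0.0622: x ≈ √(1.4 × 10^-5 × 0.0622) = 9.33 × 10^-4 M
pH = −log(9.33 × 10^-4) = 3.03

pH = 3.03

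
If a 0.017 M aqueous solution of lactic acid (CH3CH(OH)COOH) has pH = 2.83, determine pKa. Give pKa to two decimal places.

[H+] = 10^(-2.83) = 1.48 × 10^-3 M
At equilibrium [HA] = 0.017 − 1.48 × 10^-3 = 1.55 × 10^-2 M
Ka = [H+][A-]/[HA] = (1.48 × 10^-3)² / 1.55 × 10^-2 = 1.41 × 10^-4
pKa = -log(1.41 × 10^-4) = 3.85

pKa = 3.85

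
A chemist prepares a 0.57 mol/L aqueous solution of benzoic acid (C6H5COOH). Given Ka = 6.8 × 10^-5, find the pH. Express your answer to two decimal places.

pH = 2.21

C6H5COOH ⇌ C6H5COO- + H+
Ka = x²/(0.57 − x) = 6.8 × 10^-5
Assume x ≪ 0.57: x ≈ √(6.8 × 10^-5 × 0.57) = 6.23 × 10^-3 M
pH = −log(6.23 × 10^-3) = 2.21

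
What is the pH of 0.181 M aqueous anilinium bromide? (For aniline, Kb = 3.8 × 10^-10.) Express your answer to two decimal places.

C6H5NH3+ is the conjugate acid of the weak base C6H5NH2.
Ka = Kw/Kb = 1.0×10^-14 / 3.8 × 10^-10 = 2.63 × 10^-5
From the ICE table, Ka = [H+]²/(0.181 − [H+]) = 2.63 × 10^-5.
Assume [H+] ≪ 0.181: [H+] ≈ √(2.63 × 10^-5 × 0.181) = 2.18 × 10^-3 M
([H+]/C₀ = 1.2% < 5%, so the approximation holds.)
pH = −log(2.18 × 10^-3) = 2.66

pH = 2.66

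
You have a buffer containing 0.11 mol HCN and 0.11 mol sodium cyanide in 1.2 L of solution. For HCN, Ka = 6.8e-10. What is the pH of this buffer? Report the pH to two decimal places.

pH = 9.17

pKa = −log(6.8 × 10^-10) = 9.167
pH = pKa + log([A⁻]/[HA]) = 9.167 + log(0.11/0.11)
pH = 9.167 + (+0.000) = 9.17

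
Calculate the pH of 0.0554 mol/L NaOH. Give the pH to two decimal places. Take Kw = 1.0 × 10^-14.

pH = 12.74

NaOH is a strong base; [OH-] = 0.0554 M.
pOH = -log(0.0554) = 1.26
pH = 14.00 - 1.26 = 12.74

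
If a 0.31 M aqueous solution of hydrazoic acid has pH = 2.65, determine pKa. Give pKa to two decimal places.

[H+] = 10^(-2.65) = 2.24 × 10^-3 M
At equilibrium [HA] = 0.31 − 2.24 × 10^-3 = 3.08 × 10^-1 M
Ka = [H+][A-]/[HA] = (2.24 × 10^-3)² / 3.08 × 10^-1 = 1.63 × 10^-5
pKa = -log(1.63 × 10^-5) = 4.79

pKa = 4.79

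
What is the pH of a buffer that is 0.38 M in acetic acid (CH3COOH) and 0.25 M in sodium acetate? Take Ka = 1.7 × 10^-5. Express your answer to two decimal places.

pH = 4.59

pKa = −log(1.7 × 10^-5) = 4.770
Using pH = pKa + log([base]/[acid]) with [base]/[acid] = 0.25/0.38:
pH = 4.770 + (-0.182) = 4.59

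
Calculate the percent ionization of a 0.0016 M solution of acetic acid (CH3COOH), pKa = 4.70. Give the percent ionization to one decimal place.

10.6%

CH3COOH ⇌ CH3COO- + H+; let x = [H+] at equilibrium.
Ka = 10^(−4.70) = 2.00 × 10^-5
Solve x² + 2e-05x − 3.2e-08 = 0 → x = 1.69 × 10^-4 M
Fraction ionized = 1.69 × 10^-4 / 0.0016 = 0.1056 → 10.6%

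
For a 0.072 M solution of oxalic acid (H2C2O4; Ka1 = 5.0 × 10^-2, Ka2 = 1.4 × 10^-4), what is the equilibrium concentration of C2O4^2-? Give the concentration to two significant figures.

1.4 × 10^-4 M

First ionization gives [H+] ≈ [HC2O4-] = 4.00 × 10^-2 M.
Second step: Ka2 = [H+][C2O4^2-]/[HC2O4-] ≈ [C2O4^2-] (since [H+] ≈ [HC2O4-]).
So [C2O4^2-] ≈ Ka2.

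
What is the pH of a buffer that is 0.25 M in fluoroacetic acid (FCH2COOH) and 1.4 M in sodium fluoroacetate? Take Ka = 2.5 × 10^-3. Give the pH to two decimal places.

pKa = −log(2.5 × 10^-3) = 2.602
pH = pKa + log([A⁻]/[HA]) = 2.602 + log(1.4/0.25)
pH = 2.602 + (+0.748) = 3.35

pH = 3.35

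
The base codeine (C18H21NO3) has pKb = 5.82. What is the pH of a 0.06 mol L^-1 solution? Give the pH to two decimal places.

C18H21NO3 + H2O ⇌ C18H22NO3+ + OH-
Kb = 10^(−5.82) = 1.51 × 10^-6
Kb = [OH-]²/(0.06 − [OH-]) = 1.51 × 10^-6
Since Kb ≪ C₀, [OH-] ≈ √(Kb·C₀) = 3.01 × 10^-4 M.
Check: 0.5% ionized — well under 5%, approximation valid.
pOH = −log(3.01 × 10^-4) = 3.52; pH = 14.00 − 3.52 = 10.48

pH = 10.48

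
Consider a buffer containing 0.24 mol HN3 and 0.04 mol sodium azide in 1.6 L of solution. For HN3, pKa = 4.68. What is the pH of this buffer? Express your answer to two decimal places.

pH = 3.90

pH = pKa + log([A⁻]/[HA]) = 4.68 + log(0.04/0.24)
pH = 4.68 + (-0.778) = 3.90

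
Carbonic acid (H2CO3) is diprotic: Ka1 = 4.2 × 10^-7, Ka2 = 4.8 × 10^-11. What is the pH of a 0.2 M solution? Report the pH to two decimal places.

pH = 3.54

Ka1 ≫ Ka2, so treat the first dissociation as the only significant source of H+.
Ka1 = x²/(0.2 − x) = 4.2 × 10^-7
x ≈ √(4.2 × 10^-7 × 0.2) = 2.90 × 10^-4 M
pH = −log(2.90 × 10^-4) = 3.54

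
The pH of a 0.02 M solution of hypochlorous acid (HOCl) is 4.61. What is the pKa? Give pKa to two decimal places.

pKa = 7.52

[H+] = 10^(-4.61) = 2.45 × 10^-5 M
At equilibrium [HA] = 0.02 − 2.45 × 10^-5 = 2.00 × 10^-2 M
Ka = [H+][A-]/[HA] = (2.45 × 10^-5)² / 2.00 × 10^-2 = 3.00 × 10^-8
pKa = -log(3.00 × 10^-8) = 7.52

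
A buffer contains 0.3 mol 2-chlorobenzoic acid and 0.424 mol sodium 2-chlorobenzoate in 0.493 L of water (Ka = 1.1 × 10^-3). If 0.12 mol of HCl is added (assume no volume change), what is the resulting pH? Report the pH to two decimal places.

Added H+ converts ClC6H4COO- to ClC6H4COOH: ClC6H4COOH → 0.42 mol, ClC6H4COO- → 0.304 mol.
pKa = −log(1.1 × 10^-3) = 2.959
pH = pKa + log(n_ClC6H4COO-/n_ClC6H4COOH) = 2.959 + log(0.304/0.42) = 2.959 + (-0.140)

pH = 2.82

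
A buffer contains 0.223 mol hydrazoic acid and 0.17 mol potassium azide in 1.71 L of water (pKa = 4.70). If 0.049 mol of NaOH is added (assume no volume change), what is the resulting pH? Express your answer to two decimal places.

OH- converts HN3 to N3-: HN3 → 0.174 mol, N3- → 0.219 mol.
Henderson–Hasselbalch with mole ratio 0.219/0.174: pH = 4.70 + (+0.100)

pH = 4.80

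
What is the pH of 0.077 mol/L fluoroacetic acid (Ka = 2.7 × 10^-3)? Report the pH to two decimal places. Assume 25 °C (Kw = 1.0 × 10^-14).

pH = 1.88

FCH2COOH ⇌ FCH2COO- + H+
Ka = x²/(0.077 − x) = 2.7 × 10^-3
x is not negligible relative to C₀; solve x² + 0.0027·x − 0.000208 = 0.
x = (−Ka + √(Ka² + 4·Ka·C₀))/2 = 1.31 × 10^-2 M
pH = −log(1.31 × 10^-2) = 1.88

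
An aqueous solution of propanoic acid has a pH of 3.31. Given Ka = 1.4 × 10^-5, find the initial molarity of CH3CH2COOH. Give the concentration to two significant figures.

[H+] = 10^(-3.31) = 4.90 × 10^-4 M = x
Ka = x²/(C₀ − x) ⇒ C₀ = x + x²/Ka
C₀ = 4.90 × 10^-4 + (4.90 × 10^-4)²/(1.4 × 10^-5) = 1.76 × 10^-2 M

C₀ = 1.8 × 10^-2 M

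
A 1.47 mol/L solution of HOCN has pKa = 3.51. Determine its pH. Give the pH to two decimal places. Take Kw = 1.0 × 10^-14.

HOCN ⇌ OCN- + H+
Ka = 10^(−3.51) = 3.09 × 10^-4
From the ICE table, Ka = [H+]²/(1.47 − [H+]) = 3.09 × 10^-4.
Assume [H+] ≪ 1.47: [H+] ≈ √(3.09 × 10^-4 × 1.47) = 2.13 × 10^-2 M
Check: 1.4% ionized — well under 5%, approximation valid.
pH = −log(2.13 × 10^-2) = 1.67

pH = 1.67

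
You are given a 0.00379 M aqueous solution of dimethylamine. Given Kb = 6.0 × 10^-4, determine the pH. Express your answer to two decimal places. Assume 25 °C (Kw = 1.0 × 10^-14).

(CH3)2NH + H2O ⇌ (CH3)2NH2+ + OH-
From the ICE table, Kb = [OH-]²/(0.00379 − [OH-]) = 6.0 × 10^-4.
Here C₀/Kb ≈ 6.32, so the small-[OH-] approximation fails. Use the quadratic:
[OH-] = (−Kb + √(Kb² + 4·Kb·C₀))/2 = 1.24 × 10^-3 M
pOH = −log(1.24 × 10^-3) = 2.91; pH = 14.00 − 2.91 = 11.09

pH = 11.09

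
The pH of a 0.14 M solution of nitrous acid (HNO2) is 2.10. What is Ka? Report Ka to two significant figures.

[H+] = 10^(-2.10) = 7.94 × 10^-3 M
At equilibrium [HA] = 0.14 − 7.94 × 10^-3 = 1.32 × 10^-1 M
Ka = [H+][A-]/[HA] = (7.94 × 10^-3)² / 1.32 × 10^-1 = 4.8 × 10^-4

Ka = 4.8 × 10^-4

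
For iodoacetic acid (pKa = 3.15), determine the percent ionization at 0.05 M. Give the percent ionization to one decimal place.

ICH2COOH ⇌ ICH2COO- + H+; let x = [H+] at equilibrium.
Ka = 10^(−3.15) = 7.08 × 10^-4
Ka = x²/(C₀ − x); solving the quadratic gives x = 5.61 × 10^-3 M.
% ionization = x/C₀ × 100% = 5.61 × 10^-3/0.05 × 100% = 11.2%

11.2%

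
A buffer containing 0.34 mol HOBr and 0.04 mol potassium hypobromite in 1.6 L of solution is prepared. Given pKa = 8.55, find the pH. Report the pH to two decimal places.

pH = 7.62

Henderson–Hasselbalch: pH = pKa + log([OBr-]/[HOBr]) = 8.55 + log(0.04/0.34)
pH = 8.55 + (-0.929) = 7.62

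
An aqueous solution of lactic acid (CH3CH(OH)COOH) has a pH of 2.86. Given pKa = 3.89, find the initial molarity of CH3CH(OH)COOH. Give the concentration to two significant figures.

C₀ = 1.6 × 10^-2 M

[H+] = 10^(-2.86) = 1.38 × 10^-3 M = x
Ka = 10^(−3.89) = 1.29 × 10^-4
Ka = x²/(C₀ − x) ⇒ C₀ = x + x²/Ka
C₀ = 1.38 × 10^-3 + (1.38 × 10^-3)²/(1.29 × 10^-4) = 1.61 × 10^-2 M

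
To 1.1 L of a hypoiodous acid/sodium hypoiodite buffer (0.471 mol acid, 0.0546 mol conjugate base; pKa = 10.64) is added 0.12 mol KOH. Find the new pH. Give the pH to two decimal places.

OH- converts HOI to OI-: HOI → 0.351 mol, OI- → 0.175 mol.
pH = pKa + log([A⁻]/[HA]) = 10.64 + log(0.175/0.351) = 10.64 -0.302

pH = 10.34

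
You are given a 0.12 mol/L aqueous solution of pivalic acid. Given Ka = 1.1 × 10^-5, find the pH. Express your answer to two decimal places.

pH = 2.94

(CH3)3CCOOH ⇌ (CH3)3CCOO- + H+
From the ICE table, Ka = [H+]²/(0.12 − [H+]) = 1.1 × 10^-5.
Assume [H+] ≪ 0.12: [H+] ≈ √(1.1 × 10^-5 × 0.12) = 1.15 × 10^-3 M
pH = −log[H+] = −log(1.15 × 10^-3) = 2.94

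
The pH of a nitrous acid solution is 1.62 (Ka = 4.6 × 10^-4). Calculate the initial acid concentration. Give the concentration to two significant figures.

C₀ = 1.3 M

[H+] = 10^(-1.62) = 2.40 × 10^-2 M = x
Ka = x²/(C₀ − x) ⇒ C₀ = x + x²/Ka
C₀ = 2.40 × 10^-2 + (2.40 × 10^-2)²/(4.6 × 10^-4) = 1.28 M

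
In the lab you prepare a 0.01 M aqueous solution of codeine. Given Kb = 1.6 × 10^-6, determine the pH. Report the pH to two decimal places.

C18H21NO3 + H2O ⇌ C18H22NO3+ + OH-
Kb = [OH-]²/(0.01 − [OH-]) = 1.6 × 10^-6
Since Kb ≪ C₀, [OH-] ≈ √(Kb·C₀) = 1.26 × 10^-4 M.
Check: 1.3% ionized — well under 5%, approximation valid.
pOH = −log(1.26 × 10^-4) = 3.90; pH = 14.00 − 3.90 = 10.10

pH = 10.10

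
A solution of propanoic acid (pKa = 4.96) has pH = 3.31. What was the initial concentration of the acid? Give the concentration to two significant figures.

C₀ = 2.2 × 10^-2 M

[H+] = 10^(-3.31) = 4.90 × 10^-4 M = x
Ka = 10^(−4.96) = 1.10 × 10^-5
Ka = x²/(C₀ − x) ⇒ C₀ = x + x²/Ka
C₀ = 4.90 × 10^-4 + (4.90 × 10^-4)²/(1.10 × 10^-5) = 2.23 × 10^-2 M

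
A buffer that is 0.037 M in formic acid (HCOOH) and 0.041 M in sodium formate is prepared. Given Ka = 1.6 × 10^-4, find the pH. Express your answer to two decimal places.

pH = 3.84

pKa = −log(1.6 × 10^-4) = 3.796
Henderson–Hasselbalch: pH = pKa + log([HCOO-]/[HCOOH]) = 3.796 + log(0.041/0.037)
pH = 3.796 + (+0.045) = 3.84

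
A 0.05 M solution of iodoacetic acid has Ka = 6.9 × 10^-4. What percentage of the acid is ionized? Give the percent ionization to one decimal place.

11.1%

ICH2COOH ⇌ ICH2COO- + H+; let x = [H+] at equilibrium.
Solve x² + 0.00069x − 3.45e-05 = 0 → x = 5.54 × 10^-3 M
Fraction ionized = 5.54 × 10^-3 / 0.05 = 0.1108 → 11.1%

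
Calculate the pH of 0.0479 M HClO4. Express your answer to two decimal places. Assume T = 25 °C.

pH = 1.32

HClO4 is a strong acid and dissociates completely, so [H+] = 0.0479 M.
pH = -log(0.0479) = 1.32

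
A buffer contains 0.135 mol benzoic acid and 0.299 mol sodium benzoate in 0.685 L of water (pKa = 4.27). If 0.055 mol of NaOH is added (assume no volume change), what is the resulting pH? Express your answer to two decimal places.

OH- converts C6H5COOH to C6H5COO-: C6H5COOH → 0.08 mol, C6H5COO- → 0.354 mol.
Henderson–Hasselbalch with mole ratio 0.354/0.08: pH = 4.27 + (+0.646)

pH = 4.92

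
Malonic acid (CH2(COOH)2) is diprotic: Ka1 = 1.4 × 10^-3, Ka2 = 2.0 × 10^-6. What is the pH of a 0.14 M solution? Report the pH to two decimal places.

pH = 1.88

Ka1 ≫ Ka2, so treat the first dissociation as the only significant source of H+.
Ka1 = x²/(0.14 − x) = 1.4 × 10^-3
Solving the quadratic: x = (−Ka1 + √(Ka1² + 4·Ka1·C₀))/2 = 1.33 × 10^-2 M
pH = −log(1.33 × 10^-2) = 1.88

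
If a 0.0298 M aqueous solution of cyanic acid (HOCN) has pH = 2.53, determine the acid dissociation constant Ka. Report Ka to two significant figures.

Ka = 3.2 × 10^-4

[H+] = 10^(-2.53) = 2.95 × 10^-3 M
At equilibrium [HA] = 0.0298 − 2.95 × 10^-3 = 2.68 × 10^-2 M
Ka = [H+][A-]/[HA] = (2.95 × 10^-3)² / 2.68 × 10^-2 = 3.2 × 10^-4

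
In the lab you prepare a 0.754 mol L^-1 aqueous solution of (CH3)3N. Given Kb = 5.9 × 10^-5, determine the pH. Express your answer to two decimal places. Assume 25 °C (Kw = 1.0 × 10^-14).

(CH3)3N + H2O ⇌ (CH3)3NH+ + OH-
Kb = x²/(0.754 − x) = 5.9 × 10^-5
Assume x ≪ 0.754: x ≈ √(5.9 × 10^-5 × 0.754) = 6.67 × 10^-3 M
(x/C₀ = 0.88% < 5%, so the approximation holds.)
pOH = −log(6.67 × 10^-3) = 2.18; pH = 14.00 − 2.18 = 11.82

pH = 11.82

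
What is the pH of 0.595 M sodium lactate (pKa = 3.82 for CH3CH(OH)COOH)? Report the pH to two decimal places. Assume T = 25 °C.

pH = 8.80

CH3CH(OH)COO- is the conjugate base of the weak acid CH3CH(OH)COOH.
Ka = 10^(−3.82) = 1.51 × 10^-4
Kb = Kw/Ka = 1.0×10^-14 / 1.51 × 10^-4 = 6.62 × 10^-11
From the ICE table, Kb = [OH-]²/(0.595 − [OH-]) = 6.62 × 10^-11.
Assume [OH-] ≪ 0.595: [OH-] ≈ √(6.62 × 10^-11 × 0.595) = 6.28 × 10^-6 M
Check: 0.0011% ionized — well under 5%, approximation valid.
pOH = 5.20, so pH = 14.00 − pOH = 8.80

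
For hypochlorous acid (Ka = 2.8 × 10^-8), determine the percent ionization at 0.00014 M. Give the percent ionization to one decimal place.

HOCl ⇌ OCl- + H+; let x = [H+] at equilibrium.
x ≈ √(Ka·C₀) = √(2.8 × 10^-8 × 0.00014) = 1.98 × 10^-6 M
% ionization = x/C₀ × 100% = 1.98 × 10^-6/0.00014 × 100% = 1.4%

1.4%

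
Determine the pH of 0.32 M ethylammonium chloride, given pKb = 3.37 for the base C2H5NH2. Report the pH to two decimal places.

pH = 5.56

C2H5NH3+ is the conjugate acid of the weak base C2H5NH2.
Kb = 10^(−3.37) = 4.27 × 10^-4
Ka = Kw/Kb = 1.0×10^-14 / 4.27 × 10^-4 = 2.34 × 10^-11
From the ICE table, Ka = x²/(0.32 − x) = 2.34 × 10^-11.
Assume x ≪ 0.32: x ≈ √(2.34 × 10^-11 × 0.32) = 2.74 × 10^-6 M
pH = −log[H+] = −log(2.74 × 10^-6) = 5.56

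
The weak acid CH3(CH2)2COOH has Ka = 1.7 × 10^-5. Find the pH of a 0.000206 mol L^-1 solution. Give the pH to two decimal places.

pH = 4.29

CH3(CH2)2COOH ⇌ CH3(CH2)2COO- + H+
From the ICE table, Ka = x²/(0.000206 − x) = 1.7 × 10^-5.
The 5% rule fails; solving x² + Ka·x − Ka·C₀ = 0 exactly:
x = [−1.7e-05 + √(1.7e-05² + 1.4e-08)]/2 = 5.13 × 10^-5 M
pH = −log(5.13 × 10^-5) = 4.29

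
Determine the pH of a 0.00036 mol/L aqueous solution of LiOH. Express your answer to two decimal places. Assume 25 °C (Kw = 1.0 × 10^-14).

LiOH is a strong base; [OH-] = 0.00036 M.
pOH = -log(0.00036) = 3.44
pH = 14.00 - 3.44 = 10.56

pH = 10.56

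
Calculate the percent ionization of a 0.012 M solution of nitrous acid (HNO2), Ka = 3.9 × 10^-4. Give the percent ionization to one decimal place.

16.5%

HNO2 ⇌ NO2- + H+; let x = [H+] at equilibrium.
Ka = x²/(C₀ − x); solving the quadratic gives x = 1.98 × 10^-3 M.
% ionization = x/C₀ × 100% = 1.98 × 10^-3/0.012 × 100% = 16.5%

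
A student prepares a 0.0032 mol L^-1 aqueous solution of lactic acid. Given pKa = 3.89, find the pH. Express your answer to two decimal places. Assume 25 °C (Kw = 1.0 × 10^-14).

pH = 3.24

CH3CH(OH)COOH ⇌ CH3CH(OH)COO- + H+
Ka = 10^(−3.89) = 1.29 × 10^-4
Ka = x²/(0.0032 − x) = 1.29 × 10^-4
x is not negligible relative to C₀; solve x² + 0.000129·x − 4.13e-07 = 0.
x = (−Ka + √(Ka² + 4·Ka·C₀))/2 = 5.81 × 10^-4 M
pH = −log[H+] = −log(5.81 × 10^-4) = 3.24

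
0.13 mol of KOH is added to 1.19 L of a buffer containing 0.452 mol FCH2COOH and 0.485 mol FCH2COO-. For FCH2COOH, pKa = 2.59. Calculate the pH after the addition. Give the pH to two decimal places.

pH = 2.87

After neutralization: n(FCH2COOH) = 0.322 mol, n(FCH2COO-) = 0.615 mol.
Henderson–Hasselbalch with mole ratio 0.615/0.322: pH = 2.59 + (+0.281)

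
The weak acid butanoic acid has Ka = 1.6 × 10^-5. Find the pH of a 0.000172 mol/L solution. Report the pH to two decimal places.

CH3(CH2)2COOH ⇌ CH3(CH2)2COO- + H+
Let x = [H+] at equilibrium. Ka = x²/(0.000172 − x).
The 5% rule fails; solving x² + Ka·x − Ka·C₀ = 0 exactly:
x = [−1.6e-05 + √(1.6e-05² + 1.1e-08)]/2 = 4.51 × 10^-5 M
pH = −log[H+] = −log(4.51 × 10^-5) = 4.35

pH = 4.35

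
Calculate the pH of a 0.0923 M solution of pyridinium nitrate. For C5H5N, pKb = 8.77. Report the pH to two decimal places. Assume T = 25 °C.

pH = 3.13

C5H5NH+ is the conjugate acid of the weak base C5H5N.
Kb = 10^(−8.77) = 1.70 × 10^-9
Ka = Kw/Kb = 1.0×10^-14 / 1.70 × 10^-9 = 5.88 × 10^-6
From the ICE table, Ka = x²/(0.0923 − x) = 5.88 × 10^-6.
Since Ka ≪ C₀, x ≈ √(Ka·C₀) = 7.37 × 10^-4 M.
Check: 0.8% ionized — well under 5%, approximation valid.
pH = −log[H+] = −log(7.37 × 10^-4) = 3.13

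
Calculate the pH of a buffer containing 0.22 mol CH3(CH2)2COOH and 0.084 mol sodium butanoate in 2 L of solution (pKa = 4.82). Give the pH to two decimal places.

pH = 4.40

Henderson–Hasselbalch: pH = pKa + log([CH3(CH2)2COO-]/[CH3(CH2)2COOH]) = 4.82 + log(0.084/0.22)
pH = 4.82 + (-0.418) = 4.40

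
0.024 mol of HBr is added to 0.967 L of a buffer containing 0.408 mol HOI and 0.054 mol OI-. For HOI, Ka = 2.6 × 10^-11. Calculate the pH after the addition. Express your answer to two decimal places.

pH = 9.43

Added H+ converts OI- to HOI: HOI → 0.432 mol, OI- → 0.03 mol.
pKa = −log(2.6 × 10^-11) = 10.585
pH = pKa + log(n_OI-/n_HOI) = 10.585 + log(0.03/0.432) = 10.585 + (-1.158)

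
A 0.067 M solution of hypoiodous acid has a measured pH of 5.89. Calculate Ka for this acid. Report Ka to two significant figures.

Ka = 2.5 × 10^-11

[H+] = 10^(-5.89) = 1.29 × 10^-6 M
At equilibrium [HA] = 0.067 − 1.29 × 10^-6 = 6.70 × 10^-2 M
Ka = [H+][A-]/[HA] = (1.29 × 10^-6)² / 6.70 × 10^-2 = 2.5 × 10^-11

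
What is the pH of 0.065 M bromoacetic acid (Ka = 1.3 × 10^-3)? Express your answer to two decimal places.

pH = 2.07

BrCH2COOH ⇌ BrCH2COO- + H+
From the ICE table, Ka = x²/(0.065 − x) = 1.3 × 10^-3.
Here C₀/Ka ≈ 50, so the small-x approximation fails. Use the quadratic:
x = [−0.0013 + √(0.0013² + 0.000338)]/2 = 8.57 × 10^-3 M
pH = −log[H+] = −log(8.57 × 10^-3) = 2.07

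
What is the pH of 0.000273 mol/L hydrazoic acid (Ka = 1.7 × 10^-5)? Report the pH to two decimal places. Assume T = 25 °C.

pH = 4.22

HN3 ⇌ N3- + H+
Ka = [H+]²/(0.000273 − [H+]) = 1.7 × 10^-5
The 5% rule fails; solving [H+]² + Ka·[H+] − Ka·C₀ = 0 exactly:
[H+] = (−Ka + √(Ka² + 4·Ka·C₀))/2 = 6.02 × 10^-5 M
pH = −log[H+] = −log(6.02 × 10^-5) = 4.22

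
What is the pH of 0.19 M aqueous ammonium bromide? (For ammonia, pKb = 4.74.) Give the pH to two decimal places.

NH4+ is the conjugate acid of the weak base NH3.
Kb = 10^(−4.74) = 1.82 × 10^-5
Ka = Kw/Kb = 1.0×10^-14 / 1.82 × 10^-5 = 5.49 × 10^-10
From the ICE table, Ka = [H+]²/(0.19 − [H+]) = 5.49 × 10^-10.
Assume [H+] ≪ 0.19: [H+] ≈ √(5.49 × 10^-10 × 0.19) = 1.02 × 10^-5 M
Check: 0.0054% ionized — well under 5%, approximation valid.
pH = −log[H+] = −log(1.02 × 10^-5) = 4.99

pH = 4.99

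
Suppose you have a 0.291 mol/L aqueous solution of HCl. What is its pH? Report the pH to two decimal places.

pH = 0.54

HCl is a strong acid and dissociates completely, so [H+] = 0.291 M.
pH = -log(0.291) = 0.54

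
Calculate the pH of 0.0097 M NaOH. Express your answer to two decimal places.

pH = 11.99

NaOH is a strong base; [OH-] = 0.0097 M.
pOH = -log(0.0097) = 2.01
pH = 14.00 - 2.01 = 11.99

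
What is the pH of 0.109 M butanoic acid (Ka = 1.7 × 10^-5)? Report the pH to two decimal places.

CH3(CH2)2COOH ⇌ CH3(CH2)2COO- + H+
Ka = x²/(0.109 − x) = 1.7 × 10^-5
Since Ka ≪ C₀, x ≈ √(Ka·C₀) = 1.36 × 10^-3 M.
pH = −log[H+] = −log(1.36 × 10^-3) = 2.87

pH = 2.87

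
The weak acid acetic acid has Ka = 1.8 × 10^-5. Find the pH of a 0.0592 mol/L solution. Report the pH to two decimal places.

pH = 2.99

CH3COOH ⇌ CH3COO- + H+
Ka = [H+]²/(0.0592 − [H+]) = 1.8 × 10^-5
Neglecting [H+] in the denominator: [H+] = √(1.8 × 10^-5 × 0.0592) = 1.03 × 10^-3 M
Check: 1.7% ionized — well under 5%, approximation valid.
pH = −log(1.03 × 10^-3) = 2.99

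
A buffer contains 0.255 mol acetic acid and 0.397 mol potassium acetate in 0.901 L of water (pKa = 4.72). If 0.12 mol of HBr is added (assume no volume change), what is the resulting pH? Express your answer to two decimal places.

Added H+ converts CH3COO- to CH3COOH: CH3COOH → 0.375 mol, CH3COO- → 0.277 mol.
pH = pKa + log([A⁻]/[HA]) = 4.72 + log(0.277/0.375) = 4.72 -0.132

pH = 4.59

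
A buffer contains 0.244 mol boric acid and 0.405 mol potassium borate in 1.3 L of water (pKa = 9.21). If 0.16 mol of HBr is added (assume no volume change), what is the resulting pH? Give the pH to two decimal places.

pH = 8.99

After neutralization: n(B(OH)3) = 0.404 mol, n(B(OH)4-) = 0.245 mol.
Henderson–Hasselbalch with mole ratio 0.245/0.404: pH = 9.21 + (-0.217)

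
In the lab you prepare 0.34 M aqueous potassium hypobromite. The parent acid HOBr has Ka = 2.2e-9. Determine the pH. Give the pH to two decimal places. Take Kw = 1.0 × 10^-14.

OBr- is the conjugate base of the weak acid HOBr.
Kb = Kw/Ka = 1.0×10^-14 / 2.2 × 10^-9 = 4.55 × 10^-6
From the ICE table, Kb = x²/(0.34 − x) = 4.55 × 10^-6.
Neglecting x in the denominator: x = √(4.55 × 10^-6 × 0.34) = 1.24 × 10^-3 M
Check: 0.37% ionized — well under 5%, approximation valid.
pOH = −log(1.24 × 10^-3) = 2.91; pH = 14.00 − 2.91 = 11.09

pH = 11.09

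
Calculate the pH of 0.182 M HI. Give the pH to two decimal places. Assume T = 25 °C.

HI is a strong acid and dissociates completely, so [H+] = 0.182 M.
pH = -log(0.182) = 0.74

pH = 0.74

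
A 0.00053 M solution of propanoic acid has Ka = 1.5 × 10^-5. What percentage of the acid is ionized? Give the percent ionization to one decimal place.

15.5%

CH3CH2COOH ⇌ CH3CH2COO- + H+; let x = [H+] at equilibrium.
Ka = x²/(C₀ − x); solving the quadratic gives x = 8.20 × 10^-5 M.
Fraction ionized = 8.20 × 10^-5 / 0.00053 = 0.1547 → 15.5%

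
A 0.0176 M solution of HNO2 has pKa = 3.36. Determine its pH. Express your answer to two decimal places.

HNO2 ⇌ NO2- + H+
Ka = 10^(−3.36) = 4.37 × 10^-4
Ka = x²/(0.0176 − x) = 4.37 × 10^-4
x is not negligible relative to C₀; solve x² + 0.000437·x − 7.69e-06 = 0.
x = (−Ka + √(Ka² + 4·Ka·C₀))/2 = 2.56 × 10^-3 M
pH = −log(2.56 × 10^-3) = 2.59

pH = 2.59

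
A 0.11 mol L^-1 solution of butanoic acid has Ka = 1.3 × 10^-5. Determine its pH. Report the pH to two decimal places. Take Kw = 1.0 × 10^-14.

pH = 2.92

CH3(CH2)2COOH ⇌ CH3(CH2)2COO- + H+
From the ICE table, Ka = [H+]²/(0.11 − [H+]) = 1.3 × 10^-5.
Since Ka ≪ C₀, [H+] ≈ √(Ka·C₀) = 1.20 × 10^-3 M.
Check: 1.1% ionized — well under 5%, approximation valid.
pH = −log(1.20 × 10^-3) = 2.92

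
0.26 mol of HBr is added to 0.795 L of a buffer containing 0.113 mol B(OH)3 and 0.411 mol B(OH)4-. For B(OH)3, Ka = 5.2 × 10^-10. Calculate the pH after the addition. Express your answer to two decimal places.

After neutralization: n(B(OH)3) = 0.373 mol, n(B(OH)4-) = 0.151 mol.
pKa = −log(5.2 × 10^-10) = 9.284
pH = pKa + log([A⁻]/[HA]) = 9.284 + log(0.151/0.373) = 9.284 -0.393

pH = 8.89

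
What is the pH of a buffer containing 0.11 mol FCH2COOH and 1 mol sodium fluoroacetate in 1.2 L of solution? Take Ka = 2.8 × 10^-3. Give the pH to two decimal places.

pKa = −log(2.8 × 10^-3) = 2.553
Henderson–Hasselbalch: pH = pKa + log([FCH2COO-]/[FCH2COOH]) = 2.553 + log(1/0.11)
pH = 2.553 + (+0.959) = 3.51

pH = 3.51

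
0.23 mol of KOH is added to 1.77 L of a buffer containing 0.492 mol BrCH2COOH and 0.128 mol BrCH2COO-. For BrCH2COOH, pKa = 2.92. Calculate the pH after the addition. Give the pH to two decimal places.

OH- converts BrCH2COOH to BrCH2COO-: BrCH2COOH → 0.262 mol, BrCH2COO- → 0.358 mol.
pH = pKa + log(n_BrCH2COO-/n_BrCH2COOH) = 2.92 + log(0.358/0.262) = 2.92 + (+0.136)

pH = 3.06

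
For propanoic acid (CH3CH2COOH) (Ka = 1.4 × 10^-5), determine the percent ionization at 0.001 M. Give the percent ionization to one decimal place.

CH3CH2COOH ⇌ CH3CH2COO- + H+; let x = [H+] at equilibrium.
Ka = x²/(C₀ − x); solving the quadratic gives x = 1.12 × 10^-4 M.
% ionization = x/C₀ × 100% = 1.12 × 10^-4/0.001 × 100% = 11.2%

11.2%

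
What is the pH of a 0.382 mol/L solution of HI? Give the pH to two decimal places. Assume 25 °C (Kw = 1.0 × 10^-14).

pH = 0.42

HI is a strong acid and dissociates completely, so [H+] = 0.382 M.
pH = -log(0.382) = 0.42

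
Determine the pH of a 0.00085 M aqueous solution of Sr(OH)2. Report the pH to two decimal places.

Sr(OH)2 is a strong base (each formula unit releases 2 OH-); [OH-] = 0.0017 M.
pOH = -log(0.0017) = 2.77
pH = 14.00 - 2.77 = 11.23

pH = 11.23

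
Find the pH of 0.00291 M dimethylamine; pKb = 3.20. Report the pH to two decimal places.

(CH3)2NH + H2O ⇌ (CH3)2NH2+ + OH-
Kb = 10^(−3.20) = 6.31 × 10^-4
From the ICE table, Kb = [OH-]²/(0.00291 − [OH-]) = 6.31 × 10^-4.
Here C₀/Kb ≈ 4.61, so the small-[OH-] approximation fails. Use the quadratic:
[OH-] = (−Kb + √(Kb² + 4·Kb·C₀))/2 = 1.08 × 10^-3 M
pOH = 2.97, so pH = 14.00 − pOH = 11.03

pH = 11.03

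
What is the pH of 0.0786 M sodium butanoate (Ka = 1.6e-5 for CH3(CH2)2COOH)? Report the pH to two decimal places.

pH = 8.85

CH3(CH2)2COO- is the conjugate base of the weak acid CH3(CH2)2COOH.
Kb = Kw/Ka = 1.0×10^-14 / 1.6 × 10^-5 = 6.25 × 10^-10
Kb = [OH-]²/(0.0786 − [OH-]) = 6.25 × 10^-10
Since Kb ≪ C₀, [OH-] ≈ √(Kb·C₀) = 7.01 × 10^-6 M.
Check: 0.0089% ionized — well under 5%, approximation valid.
pOH = −log(7.01 × 10^-6) = 5.15; pH = 14.00 − 5.15 = 8.85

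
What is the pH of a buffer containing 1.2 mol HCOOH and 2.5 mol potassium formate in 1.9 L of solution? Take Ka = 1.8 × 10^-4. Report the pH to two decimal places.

pH = 4.06

pKa = −log(1.8 × 10^-4) = 3.745
pH = pKa + log([A⁻]/[HA]) = 3.745 + log(2.5/1.2)
pH = 3.745 + (+0.319) = 4.06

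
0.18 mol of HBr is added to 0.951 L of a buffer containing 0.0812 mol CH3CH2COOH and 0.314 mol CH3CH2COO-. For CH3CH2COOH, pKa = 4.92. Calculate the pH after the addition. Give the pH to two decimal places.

Added H+ converts CH3CH2COO- to CH3CH2COOH: CH3CH2COOH → 0.261 mol, CH3CH2COO- → 0.134 mol.
pH = pKa + log(n_CH3CH2COO-/n_CH3CH2COOH) = 4.92 + log(0.134/0.261) = 4.92 + (-0.290)

pH = 4.63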